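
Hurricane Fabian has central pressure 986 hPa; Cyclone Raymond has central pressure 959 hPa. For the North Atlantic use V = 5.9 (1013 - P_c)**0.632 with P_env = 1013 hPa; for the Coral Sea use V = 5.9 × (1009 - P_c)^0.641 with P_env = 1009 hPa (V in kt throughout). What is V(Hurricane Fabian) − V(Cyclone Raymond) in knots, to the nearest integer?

Hurricane Fabian: ΔP = 27; V ≈ 5.9 × 27^0.632 ≈ 47.37 kt.
Cyclone Raymond: ΔP = 50; V ≈ 5.9 × 50^0.641 ≈ 72.43 kt.
Difference ≈ 47.37 − 72.43 = -25.06 → -25 kt.

-25 kt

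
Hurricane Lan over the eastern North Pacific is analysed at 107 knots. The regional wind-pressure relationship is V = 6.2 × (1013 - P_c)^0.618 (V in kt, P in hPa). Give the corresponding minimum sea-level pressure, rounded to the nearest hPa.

913 hPa

ΔP = (V / 6.2)^(1/0.618) = (107/6.2)^1.618.
107/6.2 = 17.258; 17.258^1.618 ≈ 100.37 hPa.
P_c = 1013 − 100.37 = 912.63 ≈ 913 hPa.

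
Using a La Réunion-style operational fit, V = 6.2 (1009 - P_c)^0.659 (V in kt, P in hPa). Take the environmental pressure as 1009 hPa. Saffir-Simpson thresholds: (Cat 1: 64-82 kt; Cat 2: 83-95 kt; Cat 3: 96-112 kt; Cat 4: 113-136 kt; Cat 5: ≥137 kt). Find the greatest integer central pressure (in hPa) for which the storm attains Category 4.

Category 4 begins at V = 113 kt.
Required ΔP = (113/6.2)^(1/0.659) = 18.226^1.517 ≈ 81.85 hPa.
P_c ≤ 1009 − 81.85 = 927.15, so the highest integer P_c is 927 hPa.

927 hPa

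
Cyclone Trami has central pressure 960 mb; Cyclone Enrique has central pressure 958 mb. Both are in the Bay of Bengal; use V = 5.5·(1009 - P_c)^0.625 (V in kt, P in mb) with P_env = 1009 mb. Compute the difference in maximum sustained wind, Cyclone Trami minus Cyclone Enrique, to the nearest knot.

Cyclone Trami: ΔP = 49; V ≈ 5.5 × 49^0.625 ≈ 62.62 kt.
Cyclone Enrique: ΔP = 51; V ≈ 5.5 × 51^0.625 ≈ 64.21 kt.
Difference ≈ 62.62 − 64.21 = -1.59 → -2 kt.

-2 kt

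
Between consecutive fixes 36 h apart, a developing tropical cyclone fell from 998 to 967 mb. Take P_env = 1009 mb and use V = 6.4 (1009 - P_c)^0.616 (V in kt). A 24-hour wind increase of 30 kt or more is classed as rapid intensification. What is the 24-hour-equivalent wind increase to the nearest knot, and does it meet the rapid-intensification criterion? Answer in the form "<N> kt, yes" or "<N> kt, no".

24 kt, no

V₁: ΔP = 11, V ≈ 6.4 × 11^0.616 ≈ 28.03 kt.
V₂: ΔP = 42, V ≈ 6.4 × 42^0.616 ≈ 63.99 kt.
ΔV over 36 h = 35.96 kt → 24 h equivalent = 35.96 × 24/36 ≈ 23.97 kt.
24 kt < 30 kt ⇒ not rapid intensification.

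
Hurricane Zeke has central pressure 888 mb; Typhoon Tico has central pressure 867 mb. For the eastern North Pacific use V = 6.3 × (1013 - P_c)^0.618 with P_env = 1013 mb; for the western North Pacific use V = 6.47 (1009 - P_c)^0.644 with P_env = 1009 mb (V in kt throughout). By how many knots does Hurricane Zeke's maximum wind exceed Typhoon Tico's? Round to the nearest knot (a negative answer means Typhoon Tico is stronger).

Hurricane Zeke: ΔP = 125; V ≈ 6.3 × 125^0.618 ≈ 124.52 kt.
Typhoon Tico: ΔP = 142; V ≈ 6.47 × 142^0.644 ≈ 157.39 kt.
Difference ≈ 124.52 − 157.39 = -32.87 → -33 kt.

-33 kt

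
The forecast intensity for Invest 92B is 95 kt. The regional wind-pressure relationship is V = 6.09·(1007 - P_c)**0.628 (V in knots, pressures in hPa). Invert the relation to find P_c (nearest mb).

928 mb

ΔP = (V / 6.09)^(1/0.628) = (95/6.09)^1.592.
95/6.09 = 15.599; 15.599^1.592 ≈ 79.41 mb.
P_c = 1007 − 79.41 = 927.59 ≈ 928 mb.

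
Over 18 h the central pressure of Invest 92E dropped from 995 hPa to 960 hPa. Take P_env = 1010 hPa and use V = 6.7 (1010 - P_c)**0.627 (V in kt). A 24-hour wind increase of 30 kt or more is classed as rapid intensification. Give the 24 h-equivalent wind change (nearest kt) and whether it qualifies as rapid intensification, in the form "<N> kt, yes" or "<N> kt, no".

V₁: ΔP = 15, V ≈ 6.7 × 15^0.627 ≈ 36.60 kt.
V₂: ΔP = 50, V ≈ 6.7 × 50^0.627 ≈ 77.86 kt.
ΔV over 18 h = 41.26 kt → 24 h equivalent = 41.26 × 24/18 ≈ 55.01 kt.
55 kt ≥ 30 kt ⇒ rapid intensification.

55 kt, yes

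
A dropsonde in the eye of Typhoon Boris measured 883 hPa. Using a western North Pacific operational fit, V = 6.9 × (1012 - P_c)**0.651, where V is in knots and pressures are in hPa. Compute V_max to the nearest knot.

163 kt

ΔP = 1012 − 883 = 129 hPa.
129^0.651 ≈ 23.659.
V ≈ 6.9 × 23.659 ≈ 163.2 kt.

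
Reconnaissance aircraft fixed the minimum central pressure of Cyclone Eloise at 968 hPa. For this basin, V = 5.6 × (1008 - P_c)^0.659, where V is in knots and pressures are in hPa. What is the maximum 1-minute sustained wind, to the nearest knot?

64 kt

ΔP = 1008 − 968 = 40 hPa.
40^0.659 ≈ 11.370.
V ≈ 5.6 × 11.370 ≈ 63.7 kt.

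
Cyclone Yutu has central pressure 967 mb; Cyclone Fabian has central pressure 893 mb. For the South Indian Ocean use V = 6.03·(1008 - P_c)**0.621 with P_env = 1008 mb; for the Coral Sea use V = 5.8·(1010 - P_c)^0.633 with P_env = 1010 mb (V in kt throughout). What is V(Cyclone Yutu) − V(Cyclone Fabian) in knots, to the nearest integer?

-58 kt

Cyclone Yutu: ΔP = 41; V ≈ 6.03 × 41^0.621 ≈ 60.51 kt.
Cyclone Fabian: ΔP = 117; V ≈ 5.8 × 117^0.633 ≈ 118.19 kt.
Difference ≈ 60.51 − 118.19 = -57.68 → -58 kt.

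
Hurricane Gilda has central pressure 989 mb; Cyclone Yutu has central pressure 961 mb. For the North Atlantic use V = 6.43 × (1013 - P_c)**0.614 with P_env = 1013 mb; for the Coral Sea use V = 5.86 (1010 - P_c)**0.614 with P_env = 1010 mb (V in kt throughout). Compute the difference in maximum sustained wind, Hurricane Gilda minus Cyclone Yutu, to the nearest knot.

Hurricane Gilda: ΔP = 24; V ≈ 6.43 × 24^0.614 ≈ 45.25 kt.
Cyclone Yutu: ΔP = 49; V ≈ 5.86 × 49^0.614 ≈ 63.93 kt.
Difference ≈ 45.25 − 63.93 = -18.68 → -19 kt.

-19 kt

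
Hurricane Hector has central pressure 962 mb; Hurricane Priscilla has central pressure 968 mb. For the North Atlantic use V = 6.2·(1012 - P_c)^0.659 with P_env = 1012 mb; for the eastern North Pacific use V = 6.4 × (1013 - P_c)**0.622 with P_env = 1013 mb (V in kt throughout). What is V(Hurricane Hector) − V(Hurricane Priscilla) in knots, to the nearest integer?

13 kt

Hurricane Hector: ΔP = 50; V ≈ 6.2 × 50^0.659 ≈ 81.66 kt.
Hurricane Priscilla: ΔP = 45; V ≈ 6.4 × 45^0.622 ≈ 68.31 kt.
Difference ≈ 81.66 − 68.31 = 13.35 → 13 kt.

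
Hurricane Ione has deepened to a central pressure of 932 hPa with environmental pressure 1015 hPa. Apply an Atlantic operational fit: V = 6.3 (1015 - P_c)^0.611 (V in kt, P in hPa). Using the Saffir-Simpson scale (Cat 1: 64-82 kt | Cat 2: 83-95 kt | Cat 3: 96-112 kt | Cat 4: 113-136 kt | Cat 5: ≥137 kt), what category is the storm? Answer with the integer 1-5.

ΔP = 1015 − 932 = 83 hPa.
V ≈ 6.3 × 83^0.611 = 6.3 × 14.88 ≈ 94 kt.
94 kt falls in the Category 2 band.

2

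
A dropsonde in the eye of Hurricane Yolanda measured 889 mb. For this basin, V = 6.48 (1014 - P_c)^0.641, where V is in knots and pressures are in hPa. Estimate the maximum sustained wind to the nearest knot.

ΔP = 1014 − 889 = 125 mb.
125^0.641 ≈ 22.086.
V ≈ 6.48 × 22.086 ≈ 143.1 kt.

143 kt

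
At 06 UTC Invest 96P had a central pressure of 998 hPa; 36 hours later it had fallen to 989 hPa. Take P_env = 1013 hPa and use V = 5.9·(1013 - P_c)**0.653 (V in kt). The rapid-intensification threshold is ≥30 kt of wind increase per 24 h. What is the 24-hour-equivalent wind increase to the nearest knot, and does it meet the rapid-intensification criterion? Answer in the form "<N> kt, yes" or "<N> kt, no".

V₁: ΔP = 15, V ≈ 5.9 × 15^0.653 ≈ 34.58 kt.
V₂: ΔP = 24, V ≈ 5.9 × 24^0.653 ≈ 47.00 kt.
ΔV over 36 h = 12.42 kt → 24 h equivalent = 12.42 × 24/36 ≈ 8.28 kt.
8 kt < 30 kt ⇒ not rapid intensification.

8 kt, no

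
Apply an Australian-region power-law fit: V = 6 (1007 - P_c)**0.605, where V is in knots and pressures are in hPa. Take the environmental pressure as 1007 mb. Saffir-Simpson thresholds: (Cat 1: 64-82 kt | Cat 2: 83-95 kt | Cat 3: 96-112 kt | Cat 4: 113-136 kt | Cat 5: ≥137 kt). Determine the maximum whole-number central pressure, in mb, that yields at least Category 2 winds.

930 mb

Category 2 begins at V = 83 kt.
Required ΔP = (83/6)^(1/0.605) = 13.833^1.653 ≈ 76.88 mb.
P_c ≤ 1007 − 76.88 = 930.12, so the highest integer P_c is 930 mb.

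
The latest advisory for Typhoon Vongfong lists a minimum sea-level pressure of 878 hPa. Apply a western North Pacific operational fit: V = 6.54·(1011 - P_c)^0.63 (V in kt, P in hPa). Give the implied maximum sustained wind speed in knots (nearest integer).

ΔP = 1011 − 878 = 133 hPa.
133^0.63 ≈ 21.778.
V ≈ 6.54 × 21.778 ≈ 142.4 kt.

142 kt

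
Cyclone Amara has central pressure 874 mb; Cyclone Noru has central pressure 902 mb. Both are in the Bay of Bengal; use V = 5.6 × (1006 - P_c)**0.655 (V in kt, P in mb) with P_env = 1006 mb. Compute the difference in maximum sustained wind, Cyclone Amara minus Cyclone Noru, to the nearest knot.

20 kt

Cyclone Amara: ΔP = 132; V ≈ 5.6 × 132^0.655 ≈ 137.14 kt.
Cyclone Noru: ΔP = 104; V ≈ 5.6 × 104^0.655 ≈ 117.31 kt.
Difference ≈ 137.14 − 117.31 = 19.83 → 20 kt.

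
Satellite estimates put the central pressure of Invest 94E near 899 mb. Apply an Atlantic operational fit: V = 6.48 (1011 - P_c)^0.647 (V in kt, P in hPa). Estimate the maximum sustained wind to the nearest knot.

137 kt

ΔP = 1011 − 899 = 112 mb.
112^0.647 ≈ 21.176.
V ≈ 6.48 × 21.176 ≈ 137.2 kt.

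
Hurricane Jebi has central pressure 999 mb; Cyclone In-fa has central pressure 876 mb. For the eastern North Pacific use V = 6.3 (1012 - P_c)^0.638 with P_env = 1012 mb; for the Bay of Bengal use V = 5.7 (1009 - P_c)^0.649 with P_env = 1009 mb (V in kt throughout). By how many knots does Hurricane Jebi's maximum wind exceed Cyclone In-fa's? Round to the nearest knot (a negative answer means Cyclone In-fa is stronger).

Hurricane Jebi: ΔP = 13; V ≈ 6.3 × 13^0.638 ≈ 32.36 kt.
Cyclone In-fa: ΔP = 133; V ≈ 5.7 × 133^0.649 ≈ 136.22 kt.
Difference ≈ 32.36 − 136.22 = -103.86 → -104 kt.

-104 kt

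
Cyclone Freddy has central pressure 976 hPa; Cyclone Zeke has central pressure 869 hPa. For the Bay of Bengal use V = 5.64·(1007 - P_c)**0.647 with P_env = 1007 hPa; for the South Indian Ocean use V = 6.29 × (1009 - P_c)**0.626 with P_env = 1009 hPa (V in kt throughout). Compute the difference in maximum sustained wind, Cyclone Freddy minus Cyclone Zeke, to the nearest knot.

Cyclone Freddy: ΔP = 31; V ≈ 5.64 × 31^0.647 ≈ 52.02 kt.
Cyclone Zeke: ΔP = 140; V ≈ 6.29 × 140^0.626 ≈ 138.72 kt.
Difference ≈ 52.02 − 138.72 = -86.70 → -87 kt.

-87 kt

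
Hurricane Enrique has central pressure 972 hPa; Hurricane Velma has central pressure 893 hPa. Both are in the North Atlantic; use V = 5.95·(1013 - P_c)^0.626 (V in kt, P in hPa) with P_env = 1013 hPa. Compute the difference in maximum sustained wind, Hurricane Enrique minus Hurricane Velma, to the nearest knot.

-58 kt

Hurricane Enrique: ΔP = 41; V ≈ 5.95 × 41^0.626 ≈ 60.83 kt.
Hurricane Velma: ΔP = 120; V ≈ 5.95 × 120^0.626 ≈ 119.15 kt.
Difference ≈ 60.83 − 119.15 = -58.32 → -58 kt.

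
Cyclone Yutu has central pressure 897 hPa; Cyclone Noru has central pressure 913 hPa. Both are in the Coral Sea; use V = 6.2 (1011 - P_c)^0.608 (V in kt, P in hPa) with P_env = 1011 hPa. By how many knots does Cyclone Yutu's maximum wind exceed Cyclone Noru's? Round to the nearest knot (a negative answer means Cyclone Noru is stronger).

10 kt

Cyclone Yutu: ΔP = 114; V ≈ 6.2 × 114^0.608 ≈ 110.41 kt.
Cyclone Noru: ΔP = 98; V ≈ 6.2 × 98^0.608 ≈ 100.71 kt.
Difference ≈ 110.41 − 100.71 = 9.70 → 10 kt.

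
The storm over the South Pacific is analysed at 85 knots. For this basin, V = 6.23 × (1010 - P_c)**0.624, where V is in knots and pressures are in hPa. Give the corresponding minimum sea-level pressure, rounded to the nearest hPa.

ΔP = (V / 6.23)^(1/0.624) = (85/6.23)^1.603.
85/6.23 = 13.644; 13.644^1.603 ≈ 65.89 hPa.
P_c = 1010 − 65.89 = 944.11 ≈ 944 hPa.

944 hPa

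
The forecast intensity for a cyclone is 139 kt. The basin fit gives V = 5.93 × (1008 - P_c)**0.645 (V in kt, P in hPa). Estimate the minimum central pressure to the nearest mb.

875 mb

ΔP = (V / 5.93)^(1/0.645) = (139/5.93)^1.550.
139/5.93 = 23.440; 23.440^1.550 ≈ 133.04 mb.
P_c = 1008 − 133.04 = 874.96 ≈ 875 mb.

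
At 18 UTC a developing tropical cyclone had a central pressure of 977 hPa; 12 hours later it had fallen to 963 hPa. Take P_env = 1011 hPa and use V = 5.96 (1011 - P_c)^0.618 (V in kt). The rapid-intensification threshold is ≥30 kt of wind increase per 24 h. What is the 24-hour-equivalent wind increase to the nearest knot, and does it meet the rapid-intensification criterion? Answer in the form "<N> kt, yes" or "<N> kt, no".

25 kt, no

V₁: ΔP = 34, V ≈ 5.96 × 34^0.618 ≈ 52.69 kt.
V₂: ΔP = 48, V ≈ 5.96 × 48^0.618 ≈ 65.20 kt.
ΔV over 12 h = 12.51 kt → 24 h equivalent = 12.51 × 24/12 ≈ 25.02 kt.
25 kt < 30 kt ⇒ not rapid intensification.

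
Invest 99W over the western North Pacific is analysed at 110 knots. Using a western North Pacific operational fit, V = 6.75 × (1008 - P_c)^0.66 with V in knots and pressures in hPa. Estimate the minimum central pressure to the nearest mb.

ΔP = (V / 6.75)^(1/0.66) = (110/6.75)^1.515.
110/6.75 = 16.296; 16.296^1.515 ≈ 68.63 mb.
P_c = 1008 − 68.63 = 939.37 ≈ 939 mb.

939 mb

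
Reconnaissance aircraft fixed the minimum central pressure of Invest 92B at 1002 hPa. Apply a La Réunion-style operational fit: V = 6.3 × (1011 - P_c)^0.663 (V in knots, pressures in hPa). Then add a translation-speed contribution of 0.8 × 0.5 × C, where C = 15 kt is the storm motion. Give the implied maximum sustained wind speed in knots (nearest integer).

ΔP = 1011 − 1002 = 9 hPa.
9^0.663 ≈ 4.292.
V ≈ 6.3 × 4.292 ≈ 27.0 kt.
Translation term: 0.8 × 0.5 × 15 = 6 kt.
Corrected V ≈ 33 kt → 33 kt.

33 kt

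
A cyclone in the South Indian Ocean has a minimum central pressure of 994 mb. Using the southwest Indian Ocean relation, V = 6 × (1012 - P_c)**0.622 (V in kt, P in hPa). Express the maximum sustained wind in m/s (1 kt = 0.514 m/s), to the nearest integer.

ΔP = 1012 − 994 = 18 mb.
V ≈ 6 × 18^0.622 = 6 × 6.036 ≈ 36.219 kt.
36.219 × 0.514 ≈ 18.62 m/s → 19 m/s.

19 m/s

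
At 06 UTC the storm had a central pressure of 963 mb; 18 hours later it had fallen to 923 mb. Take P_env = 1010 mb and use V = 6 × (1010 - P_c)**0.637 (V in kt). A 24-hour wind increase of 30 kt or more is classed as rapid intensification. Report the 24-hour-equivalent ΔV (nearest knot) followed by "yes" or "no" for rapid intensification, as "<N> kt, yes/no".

V₁: ΔP = 47, V ≈ 6 × 47^0.637 ≈ 69.71 kt.
V₂: ΔP = 87, V ≈ 6 × 87^0.637 ≈ 103.19 kt.
ΔV over 18 h = 33.48 kt → 24 h equivalent = 33.48 × 24/18 ≈ 44.64 kt.
45 kt ≥ 30 kt ⇒ rapid intensification.

45 kt, yes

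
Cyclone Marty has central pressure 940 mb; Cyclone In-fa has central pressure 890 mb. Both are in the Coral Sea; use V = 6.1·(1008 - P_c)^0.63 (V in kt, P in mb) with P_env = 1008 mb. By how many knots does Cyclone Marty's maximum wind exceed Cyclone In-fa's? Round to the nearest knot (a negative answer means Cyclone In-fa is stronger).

Cyclone Marty: ΔP = 68; V ≈ 6.1 × 68^0.63 ≈ 87.06 kt.
Cyclone In-fa: ΔP = 118; V ≈ 6.1 × 118^0.63 ≈ 123.20 kt.
Difference ≈ 87.06 − 123.20 = -36.14 → -36 kt.

-36 kt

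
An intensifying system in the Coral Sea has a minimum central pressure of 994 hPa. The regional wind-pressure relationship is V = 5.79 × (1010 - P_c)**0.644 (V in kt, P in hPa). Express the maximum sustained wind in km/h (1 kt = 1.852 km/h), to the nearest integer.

64 km/h

ΔP = 1010 − 994 = 16 hPa.
V ≈ 5.79 × 16^0.644 = 5.79 × 5.963 ≈ 34.525 kt.
34.525 × 1.852 ≈ 63.94 km/h → 64 km/h.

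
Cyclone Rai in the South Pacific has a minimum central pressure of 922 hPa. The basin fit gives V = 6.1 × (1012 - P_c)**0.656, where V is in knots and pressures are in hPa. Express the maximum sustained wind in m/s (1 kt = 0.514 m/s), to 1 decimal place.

ΔP = 1012 − 922 = 90 hPa.
V ≈ 6.1 × 90^0.656 = 6.1 × 19.142 ≈ 116.765 kt.
116.765 × 0.514 ≈ 60.02 m/s → 60.0 m/s.

60.0 m/s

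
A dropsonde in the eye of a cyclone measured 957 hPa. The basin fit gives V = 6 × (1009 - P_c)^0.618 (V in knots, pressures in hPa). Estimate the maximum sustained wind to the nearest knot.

ΔP = 1009 − 957 = 52 hPa.
52^0.618 ≈ 11.494.
V ≈ 6 × 11.494 ≈ 69.0 kt.

69 kt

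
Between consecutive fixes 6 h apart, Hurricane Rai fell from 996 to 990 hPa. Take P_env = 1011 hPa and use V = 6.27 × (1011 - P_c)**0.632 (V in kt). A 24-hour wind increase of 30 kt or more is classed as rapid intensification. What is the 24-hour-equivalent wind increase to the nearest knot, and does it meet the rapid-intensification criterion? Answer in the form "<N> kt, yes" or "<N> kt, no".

33 kt, yes

V₁: ΔP = 15, V ≈ 6.27 × 15^0.632 ≈ 34.72 kt.
V₂: ΔP = 21, V ≈ 6.27 × 21^0.632 ≈ 42.94 kt.
ΔV over 6 h = 8.22 kt → 24 h equivalent = 8.22 × 24/6 ≈ 32.88 kt.
33 kt ≥ 30 kt ⇒ rapid intensification.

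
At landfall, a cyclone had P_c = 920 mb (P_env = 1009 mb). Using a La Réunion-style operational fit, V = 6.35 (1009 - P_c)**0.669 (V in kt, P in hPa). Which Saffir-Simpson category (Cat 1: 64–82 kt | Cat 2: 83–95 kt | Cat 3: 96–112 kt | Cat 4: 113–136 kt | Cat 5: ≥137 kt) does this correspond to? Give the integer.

ΔP = 1009 − 920 = 89 mb.
V ≈ 6.35 × 89^0.669 = 6.35 × 20.14 ≈ 128 kt.
128 kt falls in the Category 4 band.

4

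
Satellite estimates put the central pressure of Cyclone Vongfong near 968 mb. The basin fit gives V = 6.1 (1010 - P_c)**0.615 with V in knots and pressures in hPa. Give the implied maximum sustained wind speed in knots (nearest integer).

61 kt

ΔP = 1010 − 968 = 42 mb.
42^0.615 ≈ 9.961.
V ≈ 6.1 × 9.961 ≈ 60.8 kt.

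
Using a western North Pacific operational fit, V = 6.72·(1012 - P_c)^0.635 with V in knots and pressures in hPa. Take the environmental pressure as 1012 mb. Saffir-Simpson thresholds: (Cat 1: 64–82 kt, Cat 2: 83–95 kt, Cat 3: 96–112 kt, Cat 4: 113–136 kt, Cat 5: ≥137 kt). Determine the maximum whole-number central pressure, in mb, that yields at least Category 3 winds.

Category 3 begins at V = 96 kt.
Required ΔP = (96/6.72)^(1/0.635) = 14.286^1.575 ≈ 65.88 mb.
P_c ≤ 1012 − 65.88 = 946.12, so the highest integer P_c is 946 mb.

946 mb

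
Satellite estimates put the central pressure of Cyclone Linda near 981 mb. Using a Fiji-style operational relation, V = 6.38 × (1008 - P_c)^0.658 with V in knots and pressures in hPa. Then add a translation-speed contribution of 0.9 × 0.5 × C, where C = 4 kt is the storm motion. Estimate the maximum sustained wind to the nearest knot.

ΔP = 1008 − 981 = 27 mb.
27^0.658 ≈ 8.747.
V ≈ 6.38 × 8.747 ≈ 55.8 kt.
Translation term: 0.9 × 0.5 × 4 = 1.8 kt.
Corrected V ≈ 57.6 kt → 58 kt.

58 kt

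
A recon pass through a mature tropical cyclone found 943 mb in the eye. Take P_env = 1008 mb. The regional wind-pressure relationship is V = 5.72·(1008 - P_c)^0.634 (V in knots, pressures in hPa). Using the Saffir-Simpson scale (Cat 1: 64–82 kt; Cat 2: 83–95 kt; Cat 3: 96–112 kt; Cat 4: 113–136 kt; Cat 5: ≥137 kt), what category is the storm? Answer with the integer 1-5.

ΔP = 1008 − 943 = 65 mb.
V ≈ 5.72 × 65^0.634 = 5.72 × 14.11 ≈ 81 kt.
81 kt falls in the Category 1 band.

1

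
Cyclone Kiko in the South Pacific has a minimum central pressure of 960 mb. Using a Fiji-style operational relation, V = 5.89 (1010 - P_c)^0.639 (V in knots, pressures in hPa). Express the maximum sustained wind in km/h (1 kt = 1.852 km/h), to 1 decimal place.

ΔP = 1010 − 960 = 50 mb.
V ≈ 5.89 × 50^0.639 = 5.89 × 12.180 ≈ 71.739 kt.
71.739 × 1.852 ≈ 132.86 km/h → 132.9 km/h.

132.9 km/h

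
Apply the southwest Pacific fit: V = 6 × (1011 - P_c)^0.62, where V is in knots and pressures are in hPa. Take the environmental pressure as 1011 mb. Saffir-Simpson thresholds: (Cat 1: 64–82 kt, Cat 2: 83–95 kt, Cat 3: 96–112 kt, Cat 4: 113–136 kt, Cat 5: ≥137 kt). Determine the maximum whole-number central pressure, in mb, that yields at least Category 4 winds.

Category 4 begins at V = 113 kt.
Required ΔP = (113/6)^(1/0.62) = 18.833^1.613 ≈ 113.85 mb.
P_c ≤ 1011 − 113.85 = 897.15, so the highest integer P_c is 897 mb.

897 mb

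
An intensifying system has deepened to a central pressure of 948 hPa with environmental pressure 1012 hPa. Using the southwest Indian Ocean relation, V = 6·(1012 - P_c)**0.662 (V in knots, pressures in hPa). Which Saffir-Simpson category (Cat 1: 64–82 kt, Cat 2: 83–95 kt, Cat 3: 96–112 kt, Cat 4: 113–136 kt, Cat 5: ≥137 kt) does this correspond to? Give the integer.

ΔP = 1012 − 948 = 64 hPa.
V ≈ 6 × 64^0.662 = 6 × 15.69 ≈ 94 kt.
94 kt falls in the Category 2 band.

2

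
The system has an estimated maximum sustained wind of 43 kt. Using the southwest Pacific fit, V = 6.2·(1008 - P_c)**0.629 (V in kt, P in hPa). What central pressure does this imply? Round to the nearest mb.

986 mb

ΔP = (V / 6.2)^(1/0.629) = (43/6.2)^1.590.
43/6.2 = 6.935; 6.935^1.590 ≈ 21.74 mb.
P_c = 1008 − 21.74 = 986.26 ≈ 986 mb.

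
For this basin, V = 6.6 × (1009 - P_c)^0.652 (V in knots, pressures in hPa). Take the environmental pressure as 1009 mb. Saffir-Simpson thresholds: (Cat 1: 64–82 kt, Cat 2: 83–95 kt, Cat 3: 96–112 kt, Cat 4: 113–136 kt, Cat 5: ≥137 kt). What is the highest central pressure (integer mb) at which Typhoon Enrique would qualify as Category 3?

948 mb

Category 3 begins at V = 96 kt.
Required ΔP = (96/6.6)^(1/0.652) = 14.545^1.534 ≈ 60.72 mb.
P_c ≤ 1009 − 60.72 = 948.28, so the highest integer P_c is 948 mb.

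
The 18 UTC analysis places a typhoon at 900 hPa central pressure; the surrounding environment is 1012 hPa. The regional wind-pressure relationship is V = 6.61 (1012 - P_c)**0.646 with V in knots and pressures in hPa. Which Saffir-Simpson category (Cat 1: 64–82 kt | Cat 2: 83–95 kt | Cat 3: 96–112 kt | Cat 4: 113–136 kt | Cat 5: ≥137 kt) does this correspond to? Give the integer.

ΔP = 1012 − 900 = 112 hPa.
V ≈ 6.61 × 112^0.646 = 6.61 × 21.08 ≈ 139 kt.
139 kt falls in the Category 5 band.

5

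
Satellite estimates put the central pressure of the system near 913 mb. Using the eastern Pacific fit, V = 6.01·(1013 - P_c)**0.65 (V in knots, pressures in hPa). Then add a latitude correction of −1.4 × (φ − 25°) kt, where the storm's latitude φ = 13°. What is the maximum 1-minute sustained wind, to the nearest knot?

ΔP = 1013 − 913 = 100 mb.
100^0.65 ≈ 19.953.
V ≈ 6.01 × 19.953 ≈ 119.9 kt.
Latitude correction: −1.4 × (13 − 25) = 16.8 kt.
Corrected V ≈ 136.7 kt → 137 kt.

137 kt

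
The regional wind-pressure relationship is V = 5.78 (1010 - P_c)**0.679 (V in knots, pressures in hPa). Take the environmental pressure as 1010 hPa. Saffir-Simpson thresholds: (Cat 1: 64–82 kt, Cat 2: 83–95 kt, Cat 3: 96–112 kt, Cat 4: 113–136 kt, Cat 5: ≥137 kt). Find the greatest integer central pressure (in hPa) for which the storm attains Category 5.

Category 5 begins at V = 137 kt.
Required ΔP = (137/5.78)^(1/0.679) = 23.702^1.473 ≈ 105.86 hPa.
P_c ≤ 1010 − 105.86 = 904.14, so the highest integer P_c is 904 hPa.

904 hPa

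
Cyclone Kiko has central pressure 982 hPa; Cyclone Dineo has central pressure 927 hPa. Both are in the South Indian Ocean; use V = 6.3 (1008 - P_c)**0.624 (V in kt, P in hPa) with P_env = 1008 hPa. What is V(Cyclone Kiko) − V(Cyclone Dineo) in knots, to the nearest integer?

Cyclone Kiko: ΔP = 26; V ≈ 6.3 × 26^0.624 ≈ 48.12 kt.
Cyclone Dineo: ΔP = 81; V ≈ 6.3 × 81^0.624 ≈ 97.78 kt.
Difference ≈ 48.12 − 97.78 = -49.66 → -50 kt.

-50 kt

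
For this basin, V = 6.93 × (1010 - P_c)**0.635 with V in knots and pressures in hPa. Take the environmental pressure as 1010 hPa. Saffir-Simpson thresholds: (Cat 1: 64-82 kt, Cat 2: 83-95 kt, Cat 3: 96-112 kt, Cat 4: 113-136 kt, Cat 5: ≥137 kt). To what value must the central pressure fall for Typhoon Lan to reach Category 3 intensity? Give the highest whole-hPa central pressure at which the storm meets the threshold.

947 hPa

Category 3 begins at V = 96 kt.
Required ΔP = (96/6.93)^(1/0.635) = 13.853^1.575 ≈ 62.76 hPa.
P_c ≤ 1010 − 62.76 = 947.24, so the highest integer P_c is 947 hPa.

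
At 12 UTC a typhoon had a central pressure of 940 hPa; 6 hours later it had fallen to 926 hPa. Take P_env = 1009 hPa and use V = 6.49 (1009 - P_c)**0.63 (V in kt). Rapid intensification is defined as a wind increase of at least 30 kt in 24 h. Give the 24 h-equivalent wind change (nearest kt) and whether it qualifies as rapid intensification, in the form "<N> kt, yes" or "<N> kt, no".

V₁: ΔP = 69, V ≈ 6.49 × 69^0.63 ≈ 93.48 kt.
V₂: ΔP = 83, V ≈ 6.49 × 83^0.63 ≈ 105.02 kt.
ΔV over 6 h = 11.54 kt → 24 h equivalent = 11.54 × 24/6 ≈ 46.16 kt.
46 kt ≥ 30 kt ⇒ rapid intensification.

46 kt, yes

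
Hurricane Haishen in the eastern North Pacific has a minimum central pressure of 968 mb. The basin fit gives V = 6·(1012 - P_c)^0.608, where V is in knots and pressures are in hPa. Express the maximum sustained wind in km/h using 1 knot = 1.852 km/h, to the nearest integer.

ΔP = 1012 − 968 = 44 mb.
V ≈ 6 × 44^0.608 = 6 × 9.982 ≈ 59.892 kt.
59.892 × 1.852 ≈ 110.92 km/h → 111 km/h.

111 km/h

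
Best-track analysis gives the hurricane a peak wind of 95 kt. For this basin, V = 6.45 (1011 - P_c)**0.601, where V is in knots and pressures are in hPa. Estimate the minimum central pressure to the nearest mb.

ΔP = (V / 6.45)^(1/0.601) = (95/6.45)^1.664.
95/6.45 = 14.729; 14.729^1.664 ≈ 87.84 mb.
P_c = 1011 − 87.84 = 923.16 ≈ 923 mb.

923 mb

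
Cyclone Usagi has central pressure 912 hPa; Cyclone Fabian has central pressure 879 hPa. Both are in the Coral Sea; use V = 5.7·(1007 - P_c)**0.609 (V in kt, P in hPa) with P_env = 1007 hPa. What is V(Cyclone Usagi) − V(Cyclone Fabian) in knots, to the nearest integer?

Cyclone Usagi: ΔP = 95; V ≈ 5.7 × 95^0.609 ≈ 91.27 kt.
Cyclone Fabian: ΔP = 128; V ≈ 5.7 × 128^0.609 ≈ 109.44 kt.
Difference ≈ 91.27 − 109.44 = -18.17 → -18 kt.

-18 kt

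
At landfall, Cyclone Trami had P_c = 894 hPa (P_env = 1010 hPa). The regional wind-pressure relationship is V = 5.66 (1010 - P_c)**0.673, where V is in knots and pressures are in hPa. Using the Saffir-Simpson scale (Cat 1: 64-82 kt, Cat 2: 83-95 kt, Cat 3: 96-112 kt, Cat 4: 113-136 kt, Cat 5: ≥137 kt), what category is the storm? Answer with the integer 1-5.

5

ΔP = 1010 − 894 = 116 hPa.
V ≈ 5.66 × 116^0.673 = 5.66 × 24.51 ≈ 139 kt.
139 kt falls in the Category 5 band.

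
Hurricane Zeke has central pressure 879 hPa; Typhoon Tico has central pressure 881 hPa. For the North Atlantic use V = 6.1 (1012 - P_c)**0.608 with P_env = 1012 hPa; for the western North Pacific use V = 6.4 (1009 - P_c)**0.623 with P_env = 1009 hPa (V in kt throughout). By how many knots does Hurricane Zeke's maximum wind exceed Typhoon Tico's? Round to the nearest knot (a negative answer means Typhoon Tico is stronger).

-12 kt

Hurricane Zeke: ΔP = 133; V ≈ 6.1 × 133^0.608 ≈ 119.30 kt.
Typhoon Tico: ΔP = 128; V ≈ 6.4 × 128^0.623 ≈ 131.51 kt.
Difference ≈ 119.30 − 131.51 = -12.21 → -12 kt.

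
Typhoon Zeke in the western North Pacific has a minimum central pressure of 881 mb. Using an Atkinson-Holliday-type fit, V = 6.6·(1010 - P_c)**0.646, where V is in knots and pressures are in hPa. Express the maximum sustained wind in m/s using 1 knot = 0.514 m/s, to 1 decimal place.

78.3 m/s

ΔP = 1010 − 881 = 129 mb.
V ≈ 6.6 × 129^0.646 = 6.6 × 23.091 ≈ 152.400 kt.
152.400 × 0.514 ≈ 78.33 m/s → 78.3 m/s.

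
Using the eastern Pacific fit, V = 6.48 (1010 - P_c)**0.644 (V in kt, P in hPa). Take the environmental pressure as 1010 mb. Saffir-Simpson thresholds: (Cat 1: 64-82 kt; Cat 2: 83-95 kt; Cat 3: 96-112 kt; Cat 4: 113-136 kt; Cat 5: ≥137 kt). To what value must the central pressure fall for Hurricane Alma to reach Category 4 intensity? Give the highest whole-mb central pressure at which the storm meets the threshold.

925 mb

Category 4 begins at V = 113 kt.
Required ΔP = (113/6.48)^(1/0.644) = 17.438^1.553 ≈ 84.68 mb.
P_c ≤ 1010 − 84.68 = 925.32, so the highest integer P_c is 925 mb.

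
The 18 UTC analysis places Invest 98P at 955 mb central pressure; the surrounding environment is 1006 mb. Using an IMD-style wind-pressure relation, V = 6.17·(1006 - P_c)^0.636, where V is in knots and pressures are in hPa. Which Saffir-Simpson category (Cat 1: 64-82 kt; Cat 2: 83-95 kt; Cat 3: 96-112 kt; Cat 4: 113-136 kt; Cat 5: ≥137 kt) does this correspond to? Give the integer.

1

ΔP = 1006 − 955 = 51 mb.
V ≈ 6.17 × 51^0.636 = 6.17 × 12.19 ≈ 75 kt.
75 kt falls in the Category 1 band.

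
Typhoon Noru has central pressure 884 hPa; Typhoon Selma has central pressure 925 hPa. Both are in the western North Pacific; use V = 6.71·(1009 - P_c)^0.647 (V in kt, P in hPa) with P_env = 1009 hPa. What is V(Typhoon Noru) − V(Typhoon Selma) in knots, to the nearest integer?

Typhoon Noru: ΔP = 125; V ≈ 6.71 × 125^0.647 ≈ 152.55 kt.
Typhoon Selma: ΔP = 84; V ≈ 6.71 × 84^0.647 ≈ 117.96 kt.
Difference ≈ 152.55 − 117.96 = 34.59 → 35 kt.

35 kt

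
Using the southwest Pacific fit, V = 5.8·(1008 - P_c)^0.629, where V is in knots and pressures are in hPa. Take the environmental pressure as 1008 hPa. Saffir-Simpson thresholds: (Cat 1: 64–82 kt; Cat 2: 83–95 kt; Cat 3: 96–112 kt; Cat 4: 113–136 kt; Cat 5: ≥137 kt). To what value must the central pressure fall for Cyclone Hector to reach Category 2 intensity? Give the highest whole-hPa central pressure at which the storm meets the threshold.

939 hPa

Category 2 begins at V = 83 kt.
Required ΔP = (83/5.8)^(1/0.629) = 14.310^1.590 ≈ 68.75 hPa.
P_c ≤ 1008 − 68.75 = 939.25, so the highest integer P_c is 939 hPa.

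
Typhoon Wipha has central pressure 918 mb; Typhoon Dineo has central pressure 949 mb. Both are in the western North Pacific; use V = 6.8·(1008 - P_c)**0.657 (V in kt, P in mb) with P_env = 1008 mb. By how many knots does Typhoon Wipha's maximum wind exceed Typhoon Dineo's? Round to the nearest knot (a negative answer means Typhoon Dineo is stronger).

32 kt

Typhoon Wipha: ΔP = 90; V ≈ 6.8 × 90^0.657 ≈ 130.75 kt.
Typhoon Dineo: ΔP = 59; V ≈ 6.8 × 59^0.657 ≈ 99.07 kt.
Difference ≈ 130.75 − 99.07 = 31.68 → 32 kt.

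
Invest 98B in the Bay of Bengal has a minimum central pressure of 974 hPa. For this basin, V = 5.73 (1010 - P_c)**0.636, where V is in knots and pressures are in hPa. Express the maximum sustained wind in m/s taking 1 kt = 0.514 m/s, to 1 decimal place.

ΔP = 1010 − 974 = 36 hPa.
V ≈ 5.73 × 36^0.636 = 5.73 × 9.768 ≈ 55.971 kt.
55.971 × 0.514 ≈ 28.77 m/s → 28.8 m/s.

28.8 m/s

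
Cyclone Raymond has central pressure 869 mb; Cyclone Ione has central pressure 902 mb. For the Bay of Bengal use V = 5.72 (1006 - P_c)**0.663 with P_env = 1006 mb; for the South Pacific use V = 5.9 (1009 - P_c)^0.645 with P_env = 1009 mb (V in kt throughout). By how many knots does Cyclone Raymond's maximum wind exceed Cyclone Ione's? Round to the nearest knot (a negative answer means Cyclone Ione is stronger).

Cyclone Raymond: ΔP = 137; V ≈ 5.72 × 137^0.663 ≈ 149.29 kt.
Cyclone Ione: ΔP = 107; V ≈ 5.9 × 107^0.645 ≈ 120.17 kt.
Difference ≈ 149.29 − 120.17 = 29.12 → 29 kt.

29 kt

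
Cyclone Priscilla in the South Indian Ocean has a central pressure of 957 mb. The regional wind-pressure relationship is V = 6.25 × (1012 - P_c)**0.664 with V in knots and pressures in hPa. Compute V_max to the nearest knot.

89 kt

ΔP = 1012 − 957 = 55 mb.
55^0.664 ≈ 14.309.
V ≈ 6.25 × 14.309 ≈ 89.4 kt.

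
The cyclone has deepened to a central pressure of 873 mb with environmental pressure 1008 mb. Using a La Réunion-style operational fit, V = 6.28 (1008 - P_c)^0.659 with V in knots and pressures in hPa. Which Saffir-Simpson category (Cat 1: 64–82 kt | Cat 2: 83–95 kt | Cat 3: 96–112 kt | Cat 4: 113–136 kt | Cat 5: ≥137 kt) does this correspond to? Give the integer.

5

ΔP = 1008 − 873 = 135 mb.
V ≈ 6.28 × 135^0.659 = 6.28 × 25.34 ≈ 159 kt.
159 kt falls in the Category 5 band.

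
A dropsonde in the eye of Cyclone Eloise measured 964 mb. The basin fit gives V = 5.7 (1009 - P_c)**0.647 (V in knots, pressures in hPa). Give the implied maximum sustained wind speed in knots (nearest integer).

ΔP = 1009 − 964 = 45 mb.
45^0.647 ≈ 11.739.
V ≈ 5.7 × 11.739 ≈ 66.9 kt.

67 kt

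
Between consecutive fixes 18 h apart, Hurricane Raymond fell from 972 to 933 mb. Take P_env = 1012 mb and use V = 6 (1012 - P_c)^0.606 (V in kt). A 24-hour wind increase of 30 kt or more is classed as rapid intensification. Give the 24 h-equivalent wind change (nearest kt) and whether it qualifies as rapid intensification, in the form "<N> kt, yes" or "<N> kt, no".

V₁: ΔP = 40, V ≈ 6 × 40^0.606 ≈ 56.10 kt.
V₂: ΔP = 79, V ≈ 6 × 79^0.606 ≈ 84.74 kt.
ΔV over 18 h = 28.64 kt → 24 h equivalent = 28.64 × 24/18 ≈ 38.19 kt.
38 kt ≥ 30 kt ⇒ rapid intensification.

38 kt, yes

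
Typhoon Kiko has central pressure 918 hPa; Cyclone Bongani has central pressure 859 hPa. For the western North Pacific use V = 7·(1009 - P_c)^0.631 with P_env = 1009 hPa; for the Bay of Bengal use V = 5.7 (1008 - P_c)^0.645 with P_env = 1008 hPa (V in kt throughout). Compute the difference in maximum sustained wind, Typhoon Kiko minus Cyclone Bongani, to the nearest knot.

Typhoon Kiko: ΔP = 91; V ≈ 7 × 91^0.631 ≈ 120.57 kt.
Cyclone Bongani: ΔP = 149; V ≈ 5.7 × 149^0.645 ≈ 143.74 kt.
Difference ≈ 120.57 − 143.74 = -23.17 → -23 kt.

-23 kt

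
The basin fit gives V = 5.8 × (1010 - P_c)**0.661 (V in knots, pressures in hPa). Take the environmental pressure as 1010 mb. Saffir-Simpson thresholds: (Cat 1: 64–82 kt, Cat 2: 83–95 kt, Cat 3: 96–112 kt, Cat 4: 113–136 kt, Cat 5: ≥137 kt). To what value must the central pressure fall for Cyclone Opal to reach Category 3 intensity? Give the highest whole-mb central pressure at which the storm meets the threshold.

940 mb

Category 3 begins at V = 96 kt.
Required ΔP = (96/5.8)^(1/0.661) = 16.552^1.513 ≈ 69.81 mb.
P_c ≤ 1010 − 69.81 = 940.19, so the highest integer P_c is 940 mb.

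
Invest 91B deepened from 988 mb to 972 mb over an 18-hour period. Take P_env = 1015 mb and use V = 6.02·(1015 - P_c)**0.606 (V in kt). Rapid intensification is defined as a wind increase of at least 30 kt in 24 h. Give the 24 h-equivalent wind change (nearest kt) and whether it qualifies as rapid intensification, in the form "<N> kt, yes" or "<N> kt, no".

19 kt, no

V₁: ΔP = 27, V ≈ 6.02 × 27^0.606 ≈ 44.36 kt.
V₂: ΔP = 43, V ≈ 6.02 × 43^0.606 ≈ 58.81 kt.
ΔV over 18 h = 14.45 kt → 24 h equivalent = 14.45 × 24/18 ≈ 19.27 kt.
19 kt < 30 kt ⇒ not rapid intensification.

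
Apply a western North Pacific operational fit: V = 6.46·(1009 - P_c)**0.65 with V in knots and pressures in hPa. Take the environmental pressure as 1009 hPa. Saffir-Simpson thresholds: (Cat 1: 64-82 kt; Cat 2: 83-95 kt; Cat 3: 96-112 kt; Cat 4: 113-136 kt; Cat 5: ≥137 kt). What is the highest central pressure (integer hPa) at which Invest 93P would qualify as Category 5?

Category 5 begins at V = 137 kt.
Required ΔP = (137/6.46)^(1/0.65) = 21.207^1.538 ≈ 109.84 hPa.
P_c ≤ 1009 − 109.84 = 899.16, so the highest integer P_c is 899 hPa.

899 hPa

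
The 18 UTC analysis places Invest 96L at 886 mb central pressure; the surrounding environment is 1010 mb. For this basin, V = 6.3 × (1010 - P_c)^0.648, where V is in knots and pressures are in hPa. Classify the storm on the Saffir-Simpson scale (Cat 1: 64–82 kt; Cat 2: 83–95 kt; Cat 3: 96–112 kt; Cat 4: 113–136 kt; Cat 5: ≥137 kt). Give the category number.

ΔP = 1010 − 886 = 124 mb.
V ≈ 6.3 × 124^0.648 = 6.3 × 22.73 ≈ 143 kt.
143 kt falls in the Category 5 band.

5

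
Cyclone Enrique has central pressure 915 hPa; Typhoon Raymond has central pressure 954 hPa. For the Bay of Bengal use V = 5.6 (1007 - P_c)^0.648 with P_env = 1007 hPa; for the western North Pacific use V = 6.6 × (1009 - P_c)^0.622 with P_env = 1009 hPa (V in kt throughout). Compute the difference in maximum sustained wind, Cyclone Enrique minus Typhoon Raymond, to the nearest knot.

Cyclone Enrique: ΔP = 92; V ≈ 5.6 × 92^0.648 ≈ 104.89 kt.
Typhoon Raymond: ΔP = 55; V ≈ 6.6 × 55^0.622 ≈ 79.81 kt.
Difference ≈ 104.89 − 79.81 = 25.08 → 25 kt.

25 kt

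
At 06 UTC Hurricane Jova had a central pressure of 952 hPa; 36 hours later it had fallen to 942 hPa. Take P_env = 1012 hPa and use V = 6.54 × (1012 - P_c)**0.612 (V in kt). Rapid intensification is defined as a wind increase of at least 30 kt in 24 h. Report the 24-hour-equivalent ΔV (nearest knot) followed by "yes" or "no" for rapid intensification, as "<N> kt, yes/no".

V₁: ΔP = 60, V ≈ 6.54 × 60^0.612 ≈ 80.13 kt.
V₂: ΔP = 70, V ≈ 6.54 × 70^0.612 ≈ 88.06 kt.
ΔV over 36 h = 7.93 kt → 24 h equivalent = 7.93 × 24/36 ≈ 5.29 kt.
5 kt < 30 kt ⇒ not rapid intensification.

5 kt, no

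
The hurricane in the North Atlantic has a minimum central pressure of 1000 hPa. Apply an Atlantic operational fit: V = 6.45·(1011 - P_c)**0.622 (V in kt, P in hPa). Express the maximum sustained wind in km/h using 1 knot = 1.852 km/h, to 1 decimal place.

53.1 km/h

ΔP = 1011 − 1000 = 11 hPa.
V ≈ 6.45 × 11^0.622 = 6.45 × 4.444 ≈ 28.662 kt.
28.662 × 1.852 ≈ 53.08 km/h → 53.1 km/h.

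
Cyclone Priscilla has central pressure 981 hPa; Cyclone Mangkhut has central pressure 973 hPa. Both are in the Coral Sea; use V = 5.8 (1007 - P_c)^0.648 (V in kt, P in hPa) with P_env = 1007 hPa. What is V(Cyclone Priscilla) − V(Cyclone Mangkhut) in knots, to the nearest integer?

Cyclone Priscilla: ΔP = 26; V ≈ 5.8 × 26^0.648 ≈ 47.90 kt.
Cyclone Mangkhut: ΔP = 34; V ≈ 5.8 × 34^0.648 ≈ 56.99 kt.
Difference ≈ 47.90 − 56.99 = -9.09 → -9 kt.

-9 kt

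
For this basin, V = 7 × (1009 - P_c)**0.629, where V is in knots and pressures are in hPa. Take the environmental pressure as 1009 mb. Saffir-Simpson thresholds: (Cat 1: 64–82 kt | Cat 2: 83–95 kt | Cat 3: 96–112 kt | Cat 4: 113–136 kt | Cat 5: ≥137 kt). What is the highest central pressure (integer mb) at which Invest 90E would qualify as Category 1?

975 mb

Category 1 begins at V = 64 kt.
Required ΔP = (64/7)^(1/0.629) = 9.143^1.590 ≈ 33.73 mb.
P_c ≤ 1009 − 33.73 = 975.27, so the highest integer P_c is 975 mb.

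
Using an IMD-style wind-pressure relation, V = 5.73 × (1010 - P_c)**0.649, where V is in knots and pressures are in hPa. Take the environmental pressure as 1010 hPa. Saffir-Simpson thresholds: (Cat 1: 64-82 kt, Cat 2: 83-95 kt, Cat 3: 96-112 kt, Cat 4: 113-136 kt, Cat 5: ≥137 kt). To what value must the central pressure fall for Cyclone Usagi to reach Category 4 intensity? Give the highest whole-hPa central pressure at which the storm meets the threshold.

Category 4 begins at V = 113 kt.
Required ΔP = (113/5.73)^(1/0.649) = 19.721^1.541 ≈ 98.91 hPa.
P_c ≤ 1010 − 98.91 = 911.09, so the highest integer P_c is 911 hPa.

911 hPa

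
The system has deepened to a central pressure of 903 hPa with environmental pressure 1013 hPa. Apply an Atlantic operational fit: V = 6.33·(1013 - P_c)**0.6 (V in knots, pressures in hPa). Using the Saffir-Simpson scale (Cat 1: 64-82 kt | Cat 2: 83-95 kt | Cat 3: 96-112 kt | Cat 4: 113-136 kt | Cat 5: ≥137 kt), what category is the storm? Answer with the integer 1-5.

ΔP = 1013 − 903 = 110 hPa.
V ≈ 6.33 × 110^0.6 = 6.33 × 16.78 ≈ 106 kt.
106 kt falls in the Category 3 band.

3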